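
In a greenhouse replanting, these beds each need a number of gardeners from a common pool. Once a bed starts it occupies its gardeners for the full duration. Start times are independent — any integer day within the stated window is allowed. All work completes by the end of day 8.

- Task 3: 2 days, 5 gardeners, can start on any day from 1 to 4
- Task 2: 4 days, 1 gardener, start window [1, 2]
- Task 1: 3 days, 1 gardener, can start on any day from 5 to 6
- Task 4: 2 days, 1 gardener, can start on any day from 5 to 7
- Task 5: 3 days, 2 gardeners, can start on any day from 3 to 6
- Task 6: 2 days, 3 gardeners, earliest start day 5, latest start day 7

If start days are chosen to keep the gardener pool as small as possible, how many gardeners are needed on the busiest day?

Early-start (Task 3@1, Task 2@1, Task 1@5, Task 4@5, Task 5@3, Task 6@5) gives peak 7: d1:6  d2:6  d3:3  d4:3  d5:7  d6:5  d7:1  d8:0.
Shift Task 6→6.
Schedule Task 3@1, Task 2@1, Task 1@5, Task 4@5, Task 5@3, Task 6@6: d1:6  d2:6  d3:3  d4:3  d5:4  d6:5  d7:4  d8:0 — peak 6.

6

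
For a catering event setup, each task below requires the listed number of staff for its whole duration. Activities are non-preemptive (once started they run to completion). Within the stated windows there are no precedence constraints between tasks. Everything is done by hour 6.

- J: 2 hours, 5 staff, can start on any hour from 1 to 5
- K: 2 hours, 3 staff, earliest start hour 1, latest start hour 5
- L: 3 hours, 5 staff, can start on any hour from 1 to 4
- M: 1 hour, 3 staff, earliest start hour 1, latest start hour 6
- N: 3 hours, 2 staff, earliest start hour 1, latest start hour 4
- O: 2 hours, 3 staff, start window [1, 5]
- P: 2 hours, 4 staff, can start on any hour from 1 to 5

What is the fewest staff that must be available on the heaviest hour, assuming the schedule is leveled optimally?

10

Early-start (J@1, K@1, L@1, M@1, N@1, O@1, P@1) gives peak 25: h1:25  h2:22  h3:7  h4:0  h5:0  h6:0.
Shift L→3, M→6, O→3, P→5.
Schedule J@1, K@1, L@3, M@6, N@1, O@3, P@5: h1:10  h2:10  h3:10  h4:8  h5:9  h6:7 — peak 10.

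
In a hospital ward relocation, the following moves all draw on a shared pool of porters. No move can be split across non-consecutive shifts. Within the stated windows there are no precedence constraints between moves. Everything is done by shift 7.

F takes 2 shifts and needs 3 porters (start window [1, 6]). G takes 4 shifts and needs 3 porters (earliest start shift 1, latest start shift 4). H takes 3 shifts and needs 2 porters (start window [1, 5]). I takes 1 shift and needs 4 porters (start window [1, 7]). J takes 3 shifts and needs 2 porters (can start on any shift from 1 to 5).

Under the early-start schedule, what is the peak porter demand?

Early-start schedule: F@1, G@1, H@1, I@1, J@1.
Load per shift: shift 1: 14, shift 2: 10, shift 3: 7, shift 4: 3, shift 5: 0, shift 6: 0, shift 7: 0.
Peak is 14.

14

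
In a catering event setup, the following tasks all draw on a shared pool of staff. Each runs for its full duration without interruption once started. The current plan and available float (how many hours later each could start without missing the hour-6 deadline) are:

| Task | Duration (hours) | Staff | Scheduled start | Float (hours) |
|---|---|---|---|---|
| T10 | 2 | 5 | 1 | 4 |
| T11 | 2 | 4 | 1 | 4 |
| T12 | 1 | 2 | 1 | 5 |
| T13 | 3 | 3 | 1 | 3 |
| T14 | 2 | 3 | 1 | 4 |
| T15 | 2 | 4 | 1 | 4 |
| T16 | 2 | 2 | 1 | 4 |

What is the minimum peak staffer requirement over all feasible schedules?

8

Early-start (T10@1, T11@1, T12@1, T13@1, T14@1, T15@1, T16@1) gives peak 23: h1:23  h2:21  h3:3  h4:0  h5:0  h6:0.
Shift T11→5, T13→2, T14→3, T15→5, T16→3.
Schedule T10@1, T11@5, T12@1, T13@2, T14@3, T15@5, T16@3: h1:7  h2:8  h3:8  h4:8  h5:8  h6:8 — peak 8.
Total staffer-hours = 47 over 6 hours ⇒ peak ≥ ⌈47/6⌉ = 8, so 8 is optimal.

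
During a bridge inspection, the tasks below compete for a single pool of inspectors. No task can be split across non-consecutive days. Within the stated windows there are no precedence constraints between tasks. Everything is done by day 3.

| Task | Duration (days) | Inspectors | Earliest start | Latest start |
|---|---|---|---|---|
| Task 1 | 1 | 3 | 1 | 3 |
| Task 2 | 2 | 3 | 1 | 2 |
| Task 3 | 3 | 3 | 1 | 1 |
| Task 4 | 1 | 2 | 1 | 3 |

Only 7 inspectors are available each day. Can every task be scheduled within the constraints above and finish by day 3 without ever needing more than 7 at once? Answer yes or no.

The minimum achievable peak is 8; 7 < 8, so no feasible schedule stays within the cap.

no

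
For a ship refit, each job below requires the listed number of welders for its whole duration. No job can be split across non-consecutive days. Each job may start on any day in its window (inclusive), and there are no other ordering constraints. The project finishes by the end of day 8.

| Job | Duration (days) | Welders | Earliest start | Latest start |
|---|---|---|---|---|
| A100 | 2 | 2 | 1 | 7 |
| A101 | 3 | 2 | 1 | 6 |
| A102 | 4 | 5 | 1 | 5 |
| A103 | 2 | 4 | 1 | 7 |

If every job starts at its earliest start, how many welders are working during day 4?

At early start, day 4 has: A102.
Demand: 5 = 5.

5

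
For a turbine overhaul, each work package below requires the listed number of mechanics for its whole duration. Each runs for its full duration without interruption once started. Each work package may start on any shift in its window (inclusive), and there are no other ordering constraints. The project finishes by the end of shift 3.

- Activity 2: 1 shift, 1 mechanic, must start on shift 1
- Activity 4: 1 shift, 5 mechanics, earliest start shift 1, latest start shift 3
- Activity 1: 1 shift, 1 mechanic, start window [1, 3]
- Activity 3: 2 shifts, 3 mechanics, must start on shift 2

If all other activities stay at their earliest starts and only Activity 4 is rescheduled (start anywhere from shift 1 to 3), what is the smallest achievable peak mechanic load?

7

Activity 4@1: s1:7  s2:3  s3:3 → peak 7
Activity 4@2: s1:2  s2:8  s3:3 → peak 8
Activity 4@3: s1:2  s2:3  s3:8 → peak 8
Best is Activity 4@1, peak 7.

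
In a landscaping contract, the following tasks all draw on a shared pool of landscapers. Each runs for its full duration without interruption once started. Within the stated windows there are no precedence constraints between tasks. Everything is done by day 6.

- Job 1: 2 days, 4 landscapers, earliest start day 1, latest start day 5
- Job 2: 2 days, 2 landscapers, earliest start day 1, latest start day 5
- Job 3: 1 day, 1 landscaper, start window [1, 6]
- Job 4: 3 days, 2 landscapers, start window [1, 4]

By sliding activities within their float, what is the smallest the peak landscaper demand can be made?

Early-start (Job 1@1, Job 2@1, Job 3@1, Job 4@1) gives peak 9: d1:9  d2:8  d3:2  d4:0  d5:0  d6:0.
Shift Job 2→3, Job 3→3, Job 4→4.
Schedule Job 1@1, Job 2@3, Job 3@3, Job 4@4: d1:4  d2:4  d3:3  d4:4  d5:2  d6:2 — peak 4.
Total landscaper-days = 19 over 6 days ⇒ peak ≥ ⌈19/6⌉ = 4, so 4 is optimal.

4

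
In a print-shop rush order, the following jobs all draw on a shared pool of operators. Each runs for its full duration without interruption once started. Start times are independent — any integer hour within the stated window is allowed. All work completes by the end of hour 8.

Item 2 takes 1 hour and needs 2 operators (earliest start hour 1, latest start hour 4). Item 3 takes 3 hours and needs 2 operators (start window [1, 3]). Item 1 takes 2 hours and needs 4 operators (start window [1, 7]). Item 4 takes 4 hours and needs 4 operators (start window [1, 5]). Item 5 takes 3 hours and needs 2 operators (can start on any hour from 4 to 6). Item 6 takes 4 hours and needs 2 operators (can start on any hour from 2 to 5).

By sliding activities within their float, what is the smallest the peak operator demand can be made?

Early-start (Item 2@1, Item 3@1, Item 1@1, Item 4@1, Item 5@4, Item 6@2) gives peak 12: h1:12  h2:12  h3:8  h4:8  h5:4  h6:2  h7:0  h8:0.
Shift Item 4→3.
Schedule Item 2@1, Item 3@1, Item 1@1, Item 4@3, Item 5@4, Item 6@2: h1:8  h2:8  h3:8  h4:8  h5:8  h6:6  h7:0  h8:0 — peak 8.

8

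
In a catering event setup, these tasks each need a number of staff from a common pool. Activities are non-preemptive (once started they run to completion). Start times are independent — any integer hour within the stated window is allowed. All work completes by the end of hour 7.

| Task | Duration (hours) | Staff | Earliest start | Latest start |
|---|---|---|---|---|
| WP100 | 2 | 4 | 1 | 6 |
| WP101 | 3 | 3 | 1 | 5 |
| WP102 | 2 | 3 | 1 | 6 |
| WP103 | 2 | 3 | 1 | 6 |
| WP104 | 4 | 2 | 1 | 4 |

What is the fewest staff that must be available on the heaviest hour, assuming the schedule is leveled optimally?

Early-start (WP100@1, WP101@1, WP102@1, WP103@1, WP104@1) gives peak 15: h1:15  h2:15  h3:5  h4:2  h5:0  h6:0  h7:0.
Shift WP101→3, WP102→5, WP103→6.
Schedule WP100@1, WP101@3, WP102@5, WP103@6, WP104@1: h1:6  h2:6  h3:5  h4:5  h5:6  h6:6  h7:3 — peak 6.
Total staffer-hours = 37 over 7 hours ⇒ peak ≥ ⌈37/7⌉ = 6, so 6 is optimal.

6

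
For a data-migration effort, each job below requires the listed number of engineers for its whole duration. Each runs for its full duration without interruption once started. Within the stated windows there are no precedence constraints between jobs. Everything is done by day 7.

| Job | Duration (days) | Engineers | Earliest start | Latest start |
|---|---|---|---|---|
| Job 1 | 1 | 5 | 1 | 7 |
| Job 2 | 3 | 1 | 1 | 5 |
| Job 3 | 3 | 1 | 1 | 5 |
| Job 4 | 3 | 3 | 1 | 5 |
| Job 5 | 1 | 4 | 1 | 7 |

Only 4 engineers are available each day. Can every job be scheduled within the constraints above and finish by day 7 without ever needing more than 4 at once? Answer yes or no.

no

The minimum achievable peak is 5; 4 < 5, so no feasible schedule stays within the cap.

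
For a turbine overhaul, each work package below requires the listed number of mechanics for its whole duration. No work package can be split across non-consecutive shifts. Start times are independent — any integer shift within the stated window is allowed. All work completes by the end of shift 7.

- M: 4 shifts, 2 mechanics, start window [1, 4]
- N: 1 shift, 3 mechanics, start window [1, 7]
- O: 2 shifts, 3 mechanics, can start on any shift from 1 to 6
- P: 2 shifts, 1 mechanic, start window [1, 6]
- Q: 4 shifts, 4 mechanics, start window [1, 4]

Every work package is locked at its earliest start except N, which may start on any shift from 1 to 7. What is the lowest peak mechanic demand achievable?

N@1: s1:13  s2:10  s3:6  s4:6  s5:0  s6:0  s7:0 → peak 13
N@2: s1:10  s2:13  s3:6  s4:6  s5:0  s6:0  s7:0 → peak 13
N@3: s1:10  s2:10  s3:9  s4:6  s5:0  s6:0  s7:0 → peak 10
N@4: s1:10  s2:10  s3:6  s4:9  s5:0  s6:0  s7:0 → peak 10
N@5: s1:10  s2:10  s3:6  s4:6  s5:3  s6:0  s7:0 → peak 10
N@6: s1:10  s2:10  s3:6  s4:6  s5:0  s6:3  s7:0 → peak 10
N@7: s1:10  s2:10  s3:6  s4:6  s5:0  s6:0  s7:3 → peak 10
Best is N@3, peak 10.

10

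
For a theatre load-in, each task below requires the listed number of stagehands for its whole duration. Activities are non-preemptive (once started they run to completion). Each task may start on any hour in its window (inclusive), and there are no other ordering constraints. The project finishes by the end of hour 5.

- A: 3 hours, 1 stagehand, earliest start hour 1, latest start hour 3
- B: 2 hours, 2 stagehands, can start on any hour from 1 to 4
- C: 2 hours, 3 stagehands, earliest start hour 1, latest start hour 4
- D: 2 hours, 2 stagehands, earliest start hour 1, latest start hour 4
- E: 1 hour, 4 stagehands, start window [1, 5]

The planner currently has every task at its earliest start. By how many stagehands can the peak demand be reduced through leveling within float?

7

Early-start peak: h1:12  h2:8  h3:1  h4:0  h5:0 ⇒ 12.
Leveled (A@1, B@1, C@3, D@1, E@5): h1:5  h2:5  h3:4  h4:3  h5:4 ⇒ 5.
Reduction 12 − 5 = 7.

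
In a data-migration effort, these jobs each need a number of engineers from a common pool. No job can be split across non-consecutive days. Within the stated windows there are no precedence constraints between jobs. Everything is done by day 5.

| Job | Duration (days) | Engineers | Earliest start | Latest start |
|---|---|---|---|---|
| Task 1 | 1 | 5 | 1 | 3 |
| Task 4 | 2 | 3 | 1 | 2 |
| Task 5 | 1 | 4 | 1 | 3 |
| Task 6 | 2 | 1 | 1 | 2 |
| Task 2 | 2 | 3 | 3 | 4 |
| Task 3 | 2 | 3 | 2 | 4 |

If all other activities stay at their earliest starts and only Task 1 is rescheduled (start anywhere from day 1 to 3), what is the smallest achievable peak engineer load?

11

Task 1@1: d1:13  d2:7  d3:6  d4:3  d5:0 → peak 13
Task 1@2: d1:8  d2:12  d3:6  d4:3  d5:0 → peak 12
Task 1@3: d1:8  d2:7  d3:11  d4:3  d5:0 → peak 11
Best is Task 1@3, peak 11.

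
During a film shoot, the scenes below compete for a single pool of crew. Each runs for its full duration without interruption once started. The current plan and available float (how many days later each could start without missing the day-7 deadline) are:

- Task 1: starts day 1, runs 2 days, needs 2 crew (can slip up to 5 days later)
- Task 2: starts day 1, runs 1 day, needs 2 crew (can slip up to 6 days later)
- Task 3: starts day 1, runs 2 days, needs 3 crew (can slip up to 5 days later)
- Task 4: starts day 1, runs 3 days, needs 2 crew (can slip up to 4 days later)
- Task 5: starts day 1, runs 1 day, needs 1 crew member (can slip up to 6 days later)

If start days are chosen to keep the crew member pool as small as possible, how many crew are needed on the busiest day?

4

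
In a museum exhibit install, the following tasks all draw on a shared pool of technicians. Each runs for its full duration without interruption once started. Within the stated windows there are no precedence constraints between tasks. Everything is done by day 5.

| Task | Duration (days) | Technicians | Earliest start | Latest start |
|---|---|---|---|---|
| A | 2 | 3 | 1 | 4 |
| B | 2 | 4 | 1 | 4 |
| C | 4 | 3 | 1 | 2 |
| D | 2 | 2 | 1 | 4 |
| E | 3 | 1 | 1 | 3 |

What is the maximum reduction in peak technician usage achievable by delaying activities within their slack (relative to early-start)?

Early-start peak: d1:13  d2:13  d3:4  d4:3  d5:0 ⇒ 13.
Leveled (A@1, B@3, C@1, D@1, E@3): d1:8  d2:8  d3:8  d4:8  d5:1 ⇒ 8.
Reduction 13 − 8 = 5.

5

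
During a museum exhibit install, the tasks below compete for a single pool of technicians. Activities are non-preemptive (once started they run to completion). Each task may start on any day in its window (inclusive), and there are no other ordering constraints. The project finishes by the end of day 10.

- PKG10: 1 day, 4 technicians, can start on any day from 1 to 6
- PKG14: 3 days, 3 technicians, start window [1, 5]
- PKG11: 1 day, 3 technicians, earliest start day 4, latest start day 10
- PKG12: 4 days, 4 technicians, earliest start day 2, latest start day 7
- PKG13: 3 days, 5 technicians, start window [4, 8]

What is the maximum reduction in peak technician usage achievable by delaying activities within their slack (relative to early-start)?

5

Early-start peak: d1:7  d2:7  d3:7  d4:12  d5:9  d6:5  d7:0  d8:0  d9:0  d10:0 ⇒ 12.
Leveled (PKG10@1, PKG14@1, PKG11@4, PKG12@2, PKG13@6): d1:7  d2:7  d3:7  d4:7  d5:4  d6:5  d7:5  d8:5  d9:0  d10:0 ⇒ 7.
Reduction 12 − 7 = 5.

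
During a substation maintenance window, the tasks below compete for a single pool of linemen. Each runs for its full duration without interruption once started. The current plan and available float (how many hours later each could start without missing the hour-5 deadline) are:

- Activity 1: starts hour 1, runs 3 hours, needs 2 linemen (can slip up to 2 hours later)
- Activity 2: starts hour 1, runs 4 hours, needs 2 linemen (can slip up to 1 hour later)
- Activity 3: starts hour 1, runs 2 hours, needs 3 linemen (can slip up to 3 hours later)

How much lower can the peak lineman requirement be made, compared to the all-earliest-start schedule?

Early-start peak: h1:7  h2:7  h3:4  h4:2  h5:0 ⇒ 7.
Leveled (Activity 1@1, Activity 2@1, Activity 3@4): h1:4  h2:4  h3:4  h4:5  h5:3 ⇒ 5.
Reduction 7 − 5 = 2.

2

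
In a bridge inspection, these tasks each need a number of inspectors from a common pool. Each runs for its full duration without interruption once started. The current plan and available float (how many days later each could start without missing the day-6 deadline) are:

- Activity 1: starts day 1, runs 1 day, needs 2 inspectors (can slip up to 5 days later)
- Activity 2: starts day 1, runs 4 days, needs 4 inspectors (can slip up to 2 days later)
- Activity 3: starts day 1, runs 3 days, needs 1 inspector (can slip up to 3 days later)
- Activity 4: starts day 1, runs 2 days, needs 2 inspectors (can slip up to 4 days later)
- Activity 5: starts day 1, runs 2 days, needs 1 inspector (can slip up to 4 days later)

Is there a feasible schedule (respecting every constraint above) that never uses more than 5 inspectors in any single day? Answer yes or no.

yes

Schedule Activity 1@1, Activity 2@3, Activity 3@1, Activity 4@1, Activity 5@4: d1:5  d2:3  d3:5  d4:5  d5:5  d6:4 — peak 5 ≤ 5.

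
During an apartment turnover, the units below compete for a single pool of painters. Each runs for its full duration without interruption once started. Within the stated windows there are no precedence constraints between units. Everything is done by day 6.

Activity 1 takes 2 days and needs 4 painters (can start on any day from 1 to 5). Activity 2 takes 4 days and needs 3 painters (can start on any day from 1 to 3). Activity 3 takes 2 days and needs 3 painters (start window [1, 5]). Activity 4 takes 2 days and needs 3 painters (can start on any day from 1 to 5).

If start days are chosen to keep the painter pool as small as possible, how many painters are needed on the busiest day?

6

Early-start (Activity 1@1, Activity 2@1, Activity 3@1, Activity 4@1) gives peak 13: d1:13  d2:13  d3:3  d4:3  d5:0  d6:0.
Shift Activity 2→3, Activity 3→3, Activity 4→5.
Schedule Activity 1@1, Activity 2@3, Activity 3@3, Activity 4@5: d1:4  d2:4  d3:6  d4:6  d5:6  d6:6 — peak 6.
Total painter-days = 32 over 6 days ⇒ peak ≥ ⌈32/6⌉ = 6, so 6 is optimal.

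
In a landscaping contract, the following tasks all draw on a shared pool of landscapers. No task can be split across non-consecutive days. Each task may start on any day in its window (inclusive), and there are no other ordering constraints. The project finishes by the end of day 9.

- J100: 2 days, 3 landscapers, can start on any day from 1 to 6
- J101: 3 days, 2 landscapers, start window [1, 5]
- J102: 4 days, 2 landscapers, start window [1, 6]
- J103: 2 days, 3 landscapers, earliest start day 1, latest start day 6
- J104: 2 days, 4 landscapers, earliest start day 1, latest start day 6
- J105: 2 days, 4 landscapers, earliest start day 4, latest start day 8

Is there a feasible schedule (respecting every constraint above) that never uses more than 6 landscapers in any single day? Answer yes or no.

yes

Schedule J100@1, J101@1, J102@3, J103@4, J104@6, J105@8: d1:5  d2:5  d3:4  d4:5  d5:5  d6:6  d7:4  d8:4  d9:4 — peak 6 ≤ 6.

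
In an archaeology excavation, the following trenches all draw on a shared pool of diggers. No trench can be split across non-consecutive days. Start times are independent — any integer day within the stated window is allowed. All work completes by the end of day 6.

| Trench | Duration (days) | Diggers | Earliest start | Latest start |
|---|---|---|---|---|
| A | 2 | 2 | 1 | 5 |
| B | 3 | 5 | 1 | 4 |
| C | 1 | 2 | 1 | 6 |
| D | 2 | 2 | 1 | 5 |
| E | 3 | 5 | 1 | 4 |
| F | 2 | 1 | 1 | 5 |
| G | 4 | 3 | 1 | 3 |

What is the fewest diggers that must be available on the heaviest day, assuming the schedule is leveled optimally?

10

Early-start (A@1, B@1, C@1, D@1, E@1, F@1, G@1) gives peak 20: d1:20  d2:18  d3:13  d4:3  d5:0  d6:0.
Shift D→2, E→4, G→3.
Schedule A@1, B@1, C@1, D@2, E@4, F@1, G@3: d1:10  d2:10  d3:10  d4:8  d5:8  d6:8 — peak 10.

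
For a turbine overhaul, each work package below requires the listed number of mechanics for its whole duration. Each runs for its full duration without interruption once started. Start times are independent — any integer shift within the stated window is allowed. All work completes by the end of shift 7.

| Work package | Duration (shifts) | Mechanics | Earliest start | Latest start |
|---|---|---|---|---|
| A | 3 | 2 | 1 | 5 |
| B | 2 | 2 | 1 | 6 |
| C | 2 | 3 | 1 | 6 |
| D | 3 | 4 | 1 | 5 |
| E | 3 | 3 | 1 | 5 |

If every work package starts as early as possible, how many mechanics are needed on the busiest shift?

14

Early-start schedule: A@1, B@1, C@1, D@1, E@1.
Load per shift: shift 1: 14, shift 2: 14, shift 3: 9, shift 4: 0, shift 5: 0, shift 6: 0, shift 7: 0.
Peak is 14.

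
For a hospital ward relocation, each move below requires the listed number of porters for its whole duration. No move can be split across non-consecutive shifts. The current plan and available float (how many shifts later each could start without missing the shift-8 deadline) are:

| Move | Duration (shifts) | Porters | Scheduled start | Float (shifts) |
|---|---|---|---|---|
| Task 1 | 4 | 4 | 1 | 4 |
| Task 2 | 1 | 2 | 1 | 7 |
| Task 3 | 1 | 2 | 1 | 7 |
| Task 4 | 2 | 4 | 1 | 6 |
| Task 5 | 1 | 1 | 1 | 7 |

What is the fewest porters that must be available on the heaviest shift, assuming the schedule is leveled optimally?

Early-start (Task 1@1, Task 2@1, Task 3@1, Task 4@1, Task 5@1) gives peak 13: s1:13  s2:8  s3:4  s4:4  s5:0  s6:0  s7:0  s8:0.
Shift Task 2→5, Task 3→5, Task 4→6, Task 5→8.
Schedule Task 1@1, Task 2@5, Task 3@5, Task 4@6, Task 5@8: s1:4  s2:4  s3:4  s4:4  s5:4  s6:4  s7:4  s8:1 — peak 4.
Total porter-shifts = 29 over 8 shifts ⇒ peak ≥ ⌈29/8⌉ = 4, so 4 is optimal.

4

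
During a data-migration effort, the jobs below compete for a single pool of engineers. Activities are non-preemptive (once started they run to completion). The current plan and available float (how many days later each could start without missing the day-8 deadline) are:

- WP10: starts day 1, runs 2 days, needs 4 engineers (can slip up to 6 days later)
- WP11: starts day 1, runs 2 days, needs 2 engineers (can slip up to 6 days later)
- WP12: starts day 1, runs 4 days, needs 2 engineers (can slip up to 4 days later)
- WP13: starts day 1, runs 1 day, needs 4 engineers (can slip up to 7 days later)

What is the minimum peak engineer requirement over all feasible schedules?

Early-start (WP10@1, WP11@1, WP12@1, WP13@1) gives peak 12: d1:12  d2:8  d3:2  d4:2  d5:0  d6:0  d7:0  d8:0.
Shift WP11→3, WP12→3, WP13→7.
Schedule WP10@1, WP11@3, WP12@3, WP13@7: d1:4  d2:4  d3:4  d4:4  d5:2  d6:2  d7:4  d8:0 — peak 4.

4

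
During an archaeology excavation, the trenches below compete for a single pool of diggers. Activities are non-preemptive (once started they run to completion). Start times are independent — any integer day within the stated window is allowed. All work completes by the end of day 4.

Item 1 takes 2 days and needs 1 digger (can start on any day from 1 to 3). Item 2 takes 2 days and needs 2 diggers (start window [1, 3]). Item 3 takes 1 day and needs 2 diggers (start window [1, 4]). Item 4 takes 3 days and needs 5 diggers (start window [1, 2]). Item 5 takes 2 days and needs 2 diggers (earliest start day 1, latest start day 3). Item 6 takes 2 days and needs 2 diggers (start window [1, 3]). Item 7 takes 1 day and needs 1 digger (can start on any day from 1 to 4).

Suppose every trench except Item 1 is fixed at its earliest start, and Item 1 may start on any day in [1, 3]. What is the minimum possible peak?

Item 1@1: d1:15  d2:12  d3:5  d4:0 → peak 15
Item 1@2: d1:14  d2:12  d3:6  d4:0 → peak 14
Item 1@3: d1:14  d2:11  d3:6  d4:1 → peak 14
Best is Item 1@2, peak 14.

14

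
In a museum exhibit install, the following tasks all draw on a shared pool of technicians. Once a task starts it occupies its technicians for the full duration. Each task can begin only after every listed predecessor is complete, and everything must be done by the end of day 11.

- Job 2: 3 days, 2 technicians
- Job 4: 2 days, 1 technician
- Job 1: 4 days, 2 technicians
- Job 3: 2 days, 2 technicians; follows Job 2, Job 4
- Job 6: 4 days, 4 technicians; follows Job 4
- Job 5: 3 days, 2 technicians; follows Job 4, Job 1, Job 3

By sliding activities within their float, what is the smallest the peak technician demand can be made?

Early-start (Job 2@1, Job 4@1, Job 1@1, Job 3@4, Job 6@3, Job 5@6) gives peak 8: d1:5  d2:5  d3:8  d4:8  d5:6  d6:6  d7:2  d8:2  d9:0  d10:0  d11:0.
Shift Job 6→5.
Schedule Job 2@1, Job 4@1, Job 1@1, Job 3@4, Job 6@5, Job 5@6: d1:5  d2:5  d3:4  d4:4  d5:6  d6:6  d7:6  d8:6  d9:0  d10:0  d11:0 — peak 6.

6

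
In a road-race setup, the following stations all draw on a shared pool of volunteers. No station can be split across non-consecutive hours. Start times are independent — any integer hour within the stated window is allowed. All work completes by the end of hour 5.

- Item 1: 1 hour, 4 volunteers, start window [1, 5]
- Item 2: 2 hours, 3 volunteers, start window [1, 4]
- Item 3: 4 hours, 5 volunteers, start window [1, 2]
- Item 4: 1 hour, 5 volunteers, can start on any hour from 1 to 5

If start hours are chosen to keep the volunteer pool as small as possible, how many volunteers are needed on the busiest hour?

Early-start (Item 1@1, Item 2@1, Item 3@1, Item 4@1) gives peak 17: h1:17  h2:8  h3:5  h4:5  h5:0.
Shift Item 2→2, Item 4→5.
Schedule Item 1@1, Item 2@2, Item 3@1, Item 4@5: h1:9  h2:8  h3:8  h4:5  h5:5 — peak 9.

9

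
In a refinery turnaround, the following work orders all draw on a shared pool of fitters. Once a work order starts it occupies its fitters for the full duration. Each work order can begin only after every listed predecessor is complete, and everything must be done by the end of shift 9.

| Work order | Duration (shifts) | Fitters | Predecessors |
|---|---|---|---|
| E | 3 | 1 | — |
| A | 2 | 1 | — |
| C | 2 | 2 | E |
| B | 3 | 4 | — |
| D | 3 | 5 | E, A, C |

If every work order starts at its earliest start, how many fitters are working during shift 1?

At early start, shift 1 has: E, A, B.
Demand: 1 + 1 + 4 = 6.

6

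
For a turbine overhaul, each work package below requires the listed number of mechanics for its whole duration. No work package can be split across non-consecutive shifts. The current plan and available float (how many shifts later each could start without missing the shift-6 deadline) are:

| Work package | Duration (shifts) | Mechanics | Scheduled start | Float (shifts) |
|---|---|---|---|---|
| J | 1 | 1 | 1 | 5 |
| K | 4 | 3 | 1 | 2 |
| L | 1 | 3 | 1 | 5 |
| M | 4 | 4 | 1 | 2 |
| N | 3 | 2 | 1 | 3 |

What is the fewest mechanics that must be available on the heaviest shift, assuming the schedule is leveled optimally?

Early-start (J@1, K@1, L@1, M@1, N@1) gives peak 13: s1:13  s2:9  s3:9  s4:7  s5:0  s6:0.
Shift M→2.
Schedule J@1, K@1, L@1, M@2, N@1: s1:9  s2:9  s3:9  s4:7  s5:4  s6:0 — peak 9.

9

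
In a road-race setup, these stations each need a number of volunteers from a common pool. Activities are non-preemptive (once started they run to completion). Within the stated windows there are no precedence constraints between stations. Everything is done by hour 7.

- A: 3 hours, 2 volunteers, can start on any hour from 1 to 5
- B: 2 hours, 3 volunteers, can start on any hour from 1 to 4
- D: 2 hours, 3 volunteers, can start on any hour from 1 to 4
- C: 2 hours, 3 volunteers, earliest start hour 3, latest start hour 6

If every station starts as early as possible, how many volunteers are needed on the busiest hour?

Early-start schedule: A@1, B@1, D@1, C@3.
Load per hour: hour 1: 8, hour 2: 8, hour 3: 5, hour 4: 3, hour 5: 0, hour 6: 0, hour 7: 0.
Peak is 8.

8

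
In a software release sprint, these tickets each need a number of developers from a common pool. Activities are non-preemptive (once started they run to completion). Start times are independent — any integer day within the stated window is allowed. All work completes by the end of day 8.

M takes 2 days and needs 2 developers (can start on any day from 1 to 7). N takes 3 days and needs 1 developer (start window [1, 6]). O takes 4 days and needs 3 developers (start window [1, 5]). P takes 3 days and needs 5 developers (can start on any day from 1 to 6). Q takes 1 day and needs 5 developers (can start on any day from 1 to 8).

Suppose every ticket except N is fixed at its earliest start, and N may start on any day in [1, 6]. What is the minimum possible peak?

N@1: d1:16  d2:11  d3:9  d4:3  d5:0  d6:0  d7:0  d8:0 → peak 16
N@2: d1:15  d2:11  d3:9  d4:4  d5:0  d6:0  d7:0  d8:0 → peak 15
N@3: d1:15  d2:10  d3:9  d4:4  d5:1  d6:0  d7:0  d8:0 → peak 15
N@4: d1:15  d2:10  d3:8  d4:4  d5:1  d6:1  d7:0  d8:0 → peak 15
N@5: d1:15  d2:10  d3:8  d4:3  d5:1  d6:1  d7:1  d8:0 → peak 15
N@6: d1:15  d2:10  d3:8  d4:3  d5:0  d6:1  d7:1  d8:1 → peak 15
Best is N@2, peak 15.

15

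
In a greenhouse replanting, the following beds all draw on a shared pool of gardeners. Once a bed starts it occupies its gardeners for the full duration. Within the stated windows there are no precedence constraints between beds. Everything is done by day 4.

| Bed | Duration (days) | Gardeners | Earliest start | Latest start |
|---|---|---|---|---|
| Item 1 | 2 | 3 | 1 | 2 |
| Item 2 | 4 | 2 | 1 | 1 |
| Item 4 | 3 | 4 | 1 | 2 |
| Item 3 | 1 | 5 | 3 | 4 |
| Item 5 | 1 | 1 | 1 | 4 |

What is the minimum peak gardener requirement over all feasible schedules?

Early-start (Item 1@1, Item 2@1, Item 4@1, Item 3@3, Item 5@1) gives peak 11: d1:10  d2:9  d3:11  d4:2.
Shift Item 3→4, Item 5→3.
Schedule Item 1@1, Item 2@1, Item 4@1, Item 3@4, Item 5@3: d1:9  d2:9  d3:7  d4:7 — peak 9.

9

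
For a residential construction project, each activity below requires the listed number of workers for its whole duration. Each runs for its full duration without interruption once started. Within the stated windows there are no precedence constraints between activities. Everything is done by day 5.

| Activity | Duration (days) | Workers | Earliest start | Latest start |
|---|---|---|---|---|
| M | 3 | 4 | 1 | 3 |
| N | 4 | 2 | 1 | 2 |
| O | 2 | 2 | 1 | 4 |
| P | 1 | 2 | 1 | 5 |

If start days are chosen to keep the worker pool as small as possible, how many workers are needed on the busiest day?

6

Early-start (M@1, N@1, O@1, P@1) gives peak 10: d1:10  d2:8  d3:6  d4:2  d5:0.
Shift O→4, P→4.
Schedule M@1, N@1, O@4, P@4: d1:6  d2:6  d3:6  d4:6  d5:2 — peak 6.
Total worker-days = 26 over 5 days ⇒ peak ≥ ⌈26/5⌉ = 6, so 6 is optimal.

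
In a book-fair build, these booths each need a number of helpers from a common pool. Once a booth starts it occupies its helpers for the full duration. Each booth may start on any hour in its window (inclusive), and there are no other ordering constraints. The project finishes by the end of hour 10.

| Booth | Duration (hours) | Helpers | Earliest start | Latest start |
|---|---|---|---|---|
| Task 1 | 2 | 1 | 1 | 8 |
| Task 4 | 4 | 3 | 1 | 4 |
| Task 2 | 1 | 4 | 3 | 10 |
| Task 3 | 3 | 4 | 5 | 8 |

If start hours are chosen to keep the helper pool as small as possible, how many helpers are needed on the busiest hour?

Early-start (Task 1@1, Task 4@1, Task 2@3, Task 3@5) gives peak 7: h1:4  h2:4  h3:7  h4:3  h5:4  h6:4  h7:4  h8:0  h9:0  h10:0.
Shift Task 2→5, Task 3→6.
Schedule Task 1@1, Task 4@1, Task 2@5, Task 3@6: h1:4  h2:4  h3:3  h4:3  h5:4  h6:4  h7:4  h8:4  h9:0  h10:0 — peak 4.

4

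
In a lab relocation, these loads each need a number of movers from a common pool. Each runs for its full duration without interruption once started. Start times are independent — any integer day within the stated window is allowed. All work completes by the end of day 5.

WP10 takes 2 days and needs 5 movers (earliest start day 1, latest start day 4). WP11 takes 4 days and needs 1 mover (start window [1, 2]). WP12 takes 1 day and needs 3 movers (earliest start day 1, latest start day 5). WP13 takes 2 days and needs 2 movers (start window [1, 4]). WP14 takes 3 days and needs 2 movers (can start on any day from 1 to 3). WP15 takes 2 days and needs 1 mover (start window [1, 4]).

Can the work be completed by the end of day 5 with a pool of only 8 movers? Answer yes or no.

Schedule WP10@1, WP11@1, WP12@3, WP13@4, WP14@3, WP15@4: d1:6  d2:6  d3:6  d4:6  d5:5 — peak 6 ≤ 8.

yes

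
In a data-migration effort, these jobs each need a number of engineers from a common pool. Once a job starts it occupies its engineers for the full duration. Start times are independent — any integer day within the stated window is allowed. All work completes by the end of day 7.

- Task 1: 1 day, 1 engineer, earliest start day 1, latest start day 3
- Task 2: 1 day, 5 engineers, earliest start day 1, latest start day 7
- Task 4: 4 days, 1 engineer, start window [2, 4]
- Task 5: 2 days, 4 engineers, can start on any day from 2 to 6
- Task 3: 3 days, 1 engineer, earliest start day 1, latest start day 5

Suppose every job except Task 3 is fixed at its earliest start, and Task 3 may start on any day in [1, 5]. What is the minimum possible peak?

Task 3@1: d1:7  d2:6  d3:6  d4:1  d5:1  d6:0  d7:0 → peak 7
Task 3@2: d1:6  d2:6  d3:6  d4:2  d5:1  d6:0  d7:0 → peak 6
Task 3@3: d1:6  d2:5  d3:6  d4:2  d5:2  d6:0  d7:0 → peak 6
Task 3@4: d1:6  d2:5  d3:5  d4:2  d5:2  d6:1  d7:0 → peak 6
Task 3@5: d1:6  d2:5  d3:5  d4:1  d5:2  d6:1  d7:1 → peak 6
Best is Task 3@2, peak 6.

6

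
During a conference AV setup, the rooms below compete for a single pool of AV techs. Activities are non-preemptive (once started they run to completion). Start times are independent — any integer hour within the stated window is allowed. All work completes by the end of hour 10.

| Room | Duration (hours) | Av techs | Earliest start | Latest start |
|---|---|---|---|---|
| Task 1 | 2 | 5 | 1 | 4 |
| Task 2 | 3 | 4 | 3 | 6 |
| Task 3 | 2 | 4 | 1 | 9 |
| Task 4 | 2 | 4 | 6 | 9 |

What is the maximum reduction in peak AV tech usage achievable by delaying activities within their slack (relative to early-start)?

Early-start peak: h1:9  h2:9  h3:4  h4:4  h5:4  h6:4  h7:4  h8:0  h9:0  h10:0 ⇒ 9.
Leveled (Task 1@1, Task 2@3, Task 3@6, Task 4@8): h1:5  h2:5  h3:4  h4:4  h5:4  h6:4  h7:4  h8:4  h9:4  h10:0 ⇒ 5.
Reduction 9 − 5 = 4.

4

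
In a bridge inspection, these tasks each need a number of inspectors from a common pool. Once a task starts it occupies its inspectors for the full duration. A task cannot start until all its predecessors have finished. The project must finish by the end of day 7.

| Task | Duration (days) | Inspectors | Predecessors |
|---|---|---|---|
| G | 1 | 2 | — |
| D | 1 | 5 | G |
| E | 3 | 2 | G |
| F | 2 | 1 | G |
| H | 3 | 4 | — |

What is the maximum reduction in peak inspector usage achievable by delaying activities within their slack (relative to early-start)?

Early-start peak: d1:6  d2:12  d3:7  d4:2  d5:0  d6:0  d7:0 ⇒ 12.
Leveled (G@1, D@2, E@3, F@2, H@4): d1:2  d2:6  d3:3  d4:6  d5:6  d6:4  d7:0 ⇒ 6.
Reduction 12 − 6 = 6.

6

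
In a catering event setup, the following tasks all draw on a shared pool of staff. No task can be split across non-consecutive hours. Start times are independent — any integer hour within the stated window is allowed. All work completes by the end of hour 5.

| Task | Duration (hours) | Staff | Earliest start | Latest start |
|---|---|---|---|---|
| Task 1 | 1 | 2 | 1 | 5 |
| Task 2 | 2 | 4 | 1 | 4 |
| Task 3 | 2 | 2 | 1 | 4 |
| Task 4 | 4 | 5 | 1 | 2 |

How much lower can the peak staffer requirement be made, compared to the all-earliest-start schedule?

Early-start peak: h1:13  h2:11  h3:5  h4:5  h5:0 ⇒ 13.
Leveled (Task 1@1, Task 2@1, Task 3@3, Task 4@2): h1:6  h2:9  h3:7  h4:7  h5:5 ⇒ 9.
Reduction 13 − 9 = 4.

4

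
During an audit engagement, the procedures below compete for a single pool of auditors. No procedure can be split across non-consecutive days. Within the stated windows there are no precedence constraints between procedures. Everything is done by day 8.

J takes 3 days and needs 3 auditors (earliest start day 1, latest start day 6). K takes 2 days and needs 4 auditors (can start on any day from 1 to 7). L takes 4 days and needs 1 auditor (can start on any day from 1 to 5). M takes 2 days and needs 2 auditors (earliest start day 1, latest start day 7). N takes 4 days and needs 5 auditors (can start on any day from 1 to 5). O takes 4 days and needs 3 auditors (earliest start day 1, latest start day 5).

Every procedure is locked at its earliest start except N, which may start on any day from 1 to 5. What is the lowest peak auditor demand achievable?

N@1: d1:18  d2:18  d3:12  d4:9  d5:0  d6:0  d7:0  d8:0 → peak 18
N@2: d1:13  d2:18  d3:12  d4:9  d5:5  d6:0  d7:0  d8:0 → peak 18
N@3: d1:13  d2:13  d3:12  d4:9  d5:5  d6:5  d7:0  d8:0 → peak 13
N@4: d1:13  d2:13  d3:7  d4:9  d5:5  d6:5  d7:5  d8:0 → peak 13
N@5: d1:13  d2:13  d3:7  d4:4  d5:5  d6:5  d7:5  d8:5 → peak 13
Best is N@3, peak 13.

13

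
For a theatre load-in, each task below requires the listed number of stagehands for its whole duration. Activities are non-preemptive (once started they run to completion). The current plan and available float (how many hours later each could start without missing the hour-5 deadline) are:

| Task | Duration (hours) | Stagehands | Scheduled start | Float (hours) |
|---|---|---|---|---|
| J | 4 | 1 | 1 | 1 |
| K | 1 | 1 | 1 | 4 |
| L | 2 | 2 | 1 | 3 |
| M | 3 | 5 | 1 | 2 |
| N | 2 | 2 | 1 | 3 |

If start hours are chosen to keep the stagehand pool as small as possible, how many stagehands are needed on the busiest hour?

6

Early-start (J@1, K@1, L@1, M@1, N@1) gives peak 11: h1:11  h2:10  h3:6  h4:1  h5:0.
Shift M→3.
Schedule J@1, K@1, L@1, M@3, N@1: h1:6  h2:5  h3:6  h4:6  h5:5 — peak 6.
Total stagehand-hours = 28 over 5 hours ⇒ peak ≥ ⌈28/5⌉ = 6, so 6 is optimal.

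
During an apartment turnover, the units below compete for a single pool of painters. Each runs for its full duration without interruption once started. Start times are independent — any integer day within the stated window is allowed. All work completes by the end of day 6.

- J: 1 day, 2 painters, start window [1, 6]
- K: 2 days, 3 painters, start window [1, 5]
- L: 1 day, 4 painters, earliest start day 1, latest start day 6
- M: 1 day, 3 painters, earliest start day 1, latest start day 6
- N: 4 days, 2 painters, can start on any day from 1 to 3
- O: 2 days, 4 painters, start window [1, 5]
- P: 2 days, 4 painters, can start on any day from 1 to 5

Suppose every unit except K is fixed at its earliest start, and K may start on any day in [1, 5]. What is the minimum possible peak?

K@1: d1:22  d2:13  d3:2  d4:2  d5:0  d6:0 → peak 22
K@2: d1:19  d2:13  d3:5  d4:2  d5:0  d6:0 → peak 19
K@3: d1:19  d2:10  d3:5  d4:5  d5:0  d6:0 → peak 19
K@4: d1:19  d2:10  d3:2  d4:5  d5:3  d6:0 → peak 19
K@5: d1:19  d2:10  d3:2  d4:2  d5:3  d6:3 → peak 19
Best is K@2, peak 19.

19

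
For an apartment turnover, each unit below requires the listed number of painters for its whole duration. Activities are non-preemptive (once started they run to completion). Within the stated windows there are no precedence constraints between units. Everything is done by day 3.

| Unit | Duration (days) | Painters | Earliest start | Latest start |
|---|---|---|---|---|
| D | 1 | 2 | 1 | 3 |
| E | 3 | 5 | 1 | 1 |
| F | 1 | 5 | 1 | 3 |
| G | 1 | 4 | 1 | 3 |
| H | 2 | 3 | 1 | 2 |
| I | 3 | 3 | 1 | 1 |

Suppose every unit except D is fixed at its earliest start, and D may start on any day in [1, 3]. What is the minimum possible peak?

20

D@1: d1:22  d2:11  d3:8 → peak 22
D@2: d1:20  d2:13  d3:8 → peak 20
D@3: d1:20  d2:11  d3:10 → peak 20
Best is D@2, peak 20.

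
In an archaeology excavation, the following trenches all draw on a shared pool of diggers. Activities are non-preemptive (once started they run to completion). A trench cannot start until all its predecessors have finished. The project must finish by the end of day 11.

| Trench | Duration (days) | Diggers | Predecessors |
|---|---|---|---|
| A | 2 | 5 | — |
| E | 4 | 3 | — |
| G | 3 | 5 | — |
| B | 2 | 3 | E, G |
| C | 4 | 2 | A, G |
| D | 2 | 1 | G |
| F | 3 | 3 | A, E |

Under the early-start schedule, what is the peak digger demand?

13

Early-start schedule: A@1, E@1, G@1, B@5, C@4, D@4, F@5.
Load per day: day 1: 13, day 2: 13, day 3: 8, day 4: 6, day 5: 9, day 6: 8, day 7: 5, day 8: 0, day 9: 0, day 10: 0, day 11: 0.
Peak is 13.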